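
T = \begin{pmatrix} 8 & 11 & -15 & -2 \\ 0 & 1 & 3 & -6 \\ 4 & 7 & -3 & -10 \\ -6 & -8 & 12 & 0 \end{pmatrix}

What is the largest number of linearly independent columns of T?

Row reduce to echelon form.
R3 ← R3 − (1/2)·R1: [0, 3/2, 9/2, -9]
R4 ← R4 + (3/4)·R1: [0, 1/4, 3/4, -3/2]
R3 ← R3 − (3/2)·R2: [0, 0, 0, 0]
R4 ← R4 − (1/4)·R2: [0, 0, 0, 0]
Echelon form has 2 nonzero rows, so rank(T) = 2.
The rank gives the maximum number of linearly independent columns: 2.

2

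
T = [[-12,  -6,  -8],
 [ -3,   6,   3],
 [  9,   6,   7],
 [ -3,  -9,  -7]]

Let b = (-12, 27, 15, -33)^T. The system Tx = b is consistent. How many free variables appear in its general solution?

1

Row reduce the augmented matrix [T | b].
R2 ← R2 − (1/4)·R1: [0, 15/2, 5, 30]
R3 ← R3 + (3/4)·R1: [0, 3/2, 1, 6]
R4 ← R4 − (1/4)·R1: [0, -15/2, -5, -30]
R3 ← R3 − (1/5)·R2: [0, 0, 0, 0]
R4 ← R4 + R2: [0, 0, 0, 0]
The echelon form has 2 nonzero rows, and every pivot lies in the first 3 columns, so rank(T) = rank([T|b]) = 2.
The system is consistent.
Free variables = (unknowns) − (rank) = 3 − 2 = 1.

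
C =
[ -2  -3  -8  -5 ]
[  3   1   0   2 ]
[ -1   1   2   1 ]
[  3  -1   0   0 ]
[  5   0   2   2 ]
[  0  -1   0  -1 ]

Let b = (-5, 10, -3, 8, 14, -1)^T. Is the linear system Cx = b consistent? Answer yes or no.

Row reduce the augmented matrix [C | b].
R2 ← R2 + (3/2)·R1: [0, -7/2, -12, -11/2, 5/2]
R3 ← R3 − (1/2)·R1: [0, 5/2, 6, 7/2, -1/2]
R4 ← R4 + (3/2)·R1: [0, -11/2, -12, -15/2, 1/2]
R5 ← R5 + (5/2)·R1: [0, -15/2, -18, -21/2, 3/2]
R3 ← R3 + (5/7)·R2: [0, 0, -18/7, -3/7, 9/7]
R4 ← R4 − (11/7)·R2: [0, 0, 48/7, 8/7, -24/7]
R5 ← R5 − (15/7)·R2: [0, 0, 54/7, 9/7, -27/7]
R6 ← R6 − (2/7)·R2: [0, 0, 24/7, 4/7, -12/7]
R4 ← R4 + (8/3)·R3: [0, 0, 0, 0, 0]
R5 ← R5 + (3)·R3: [0, 0, 0, 0, 0]
R6 ← R6 + (4/3)·R3: [0, 0, 0, 0, 0]
The echelon form has 3 nonzero rows, and every pivot lies in the first 4 columns, so rank(C) = rank([C|b]) = 3.
The system is consistent.

yes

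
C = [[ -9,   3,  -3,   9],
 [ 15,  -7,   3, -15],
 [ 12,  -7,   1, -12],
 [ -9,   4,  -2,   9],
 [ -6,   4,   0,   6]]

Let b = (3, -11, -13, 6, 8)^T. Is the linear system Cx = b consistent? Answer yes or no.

Row reduce the augmented matrix [C | b].
R2 ← R2 + (5/3)·R1: [0, -2, -2, 0, -6]
R3 ← R3 + (4/3)·R1: [0, -3, -3, 0, -9]
R4 ← R4 − R1: [0, 1, 1, 0, 3]
R5 ← R5 − (2/3)·R1: [0, 2, 2, 0, 6]
R3 ← R3 − (3/2)·R2: [0, 0, 0, 0, 0]
R4 ← R4 + (1/2)·R2: [0, 0, 0, 0, 0]
R5 ← R5 + R2: [0, 0, 0, 0, 0]
The echelon form has 2 nonzero rows, and every pivot lies in the first 4 columns, so rank(C) = rank([C|b]) = 2.
The system is consistent.

yes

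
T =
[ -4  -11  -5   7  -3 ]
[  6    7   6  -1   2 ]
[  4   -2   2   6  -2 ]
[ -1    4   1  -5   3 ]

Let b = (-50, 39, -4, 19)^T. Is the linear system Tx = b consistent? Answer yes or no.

Row reduce the augmented matrix [T | b].
R2 ← R2 + (3/2)·R1: [0, -19/2, -3/2, 19/2, -5/2, -36]
R3 ← R3 + R1: [0, -13, -3, 13, -5, -54]
R4 ← R4 − (1/4)·R1: [0, 27/4, 9/4, -27/4, 15/4, 63/2]
R3 ← R3 − (26/19)·R2: [0, 0, -18/19, 0, -30/19, -90/19]
R4 ← R4 + (27/38)·R2: [0, 0, 45/38, 0, 75/38, 225/38]
R4 ← R4 + (5/4)·R3: [0, 0, 0, 0, 0, 0]
The echelon form has 3 nonzero rows, and every pivot lies in the first 5 columns, so rank(T) = rank([T|b]) = 3.
The system is consistent.

yes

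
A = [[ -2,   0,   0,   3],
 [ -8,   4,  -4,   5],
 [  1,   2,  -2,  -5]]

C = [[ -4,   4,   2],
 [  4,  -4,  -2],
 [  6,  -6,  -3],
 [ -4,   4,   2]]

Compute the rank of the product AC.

First compute AC:
[[ -4,   4,   2],
 [  4,  -4,  -2],
 [ 12, -12,  -6]]
Now row reduce the product.
R2 ← R2 + R1: [0, 0, 0]
R3 ← R3 + (3)·R1: [0, 0, 0]
1 nonzero row, so rank(AC) = 1.

1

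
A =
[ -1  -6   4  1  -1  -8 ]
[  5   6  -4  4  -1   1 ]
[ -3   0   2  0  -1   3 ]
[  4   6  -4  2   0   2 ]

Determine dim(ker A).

Row reduce to echelon form.
R2 ← R2 + (5)·R1: [0, -24, 16, 9, -6, -39]
R3 ← R3 − (3)·R1: [0, 18, -10, -3, 2, 27]
R4 ← R4 + (4)·R1: [0, -18, 12, 6, -4, -30]
R3 ← R3 + (3/4)·R2: [0, 0, 2, 15/4, -5/2, -9/4]
R4 ← R4 − (3/4)·R2: [0, 0, 0, -3/4, 1/2, -3/4]
4 nonzero rows, so rank(A) = 4.
A has 6 columns; by rank–nullity, nullity = 6 − 4 = 2.

2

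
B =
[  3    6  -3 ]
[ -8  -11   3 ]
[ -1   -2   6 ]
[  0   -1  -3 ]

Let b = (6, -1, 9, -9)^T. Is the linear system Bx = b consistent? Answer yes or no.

no

Row reduce the augmented matrix [B | b].
R2 ← R2 + (8/3)·R1: [0, 5, -5, 15]
R3 ← R3 + (1/3)·R1: [0, 0, 5, 11]
R4 ← R4 + (1/5)·R2: [0, 0, -4, -6]
R4 ← R4 + (4/5)·R3: [0, 0, 0, 14/5]
The echelon form has 4 nonzero rows; the last pivot sits in the augmented column, so rank(B) = 3 but rank([B|b]) = 4.
Since the ranks differ, the system is inconsistent.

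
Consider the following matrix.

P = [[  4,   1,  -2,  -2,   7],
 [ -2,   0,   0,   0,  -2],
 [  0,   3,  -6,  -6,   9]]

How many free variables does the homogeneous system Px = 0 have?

Row reduce to echelon form.
R2 ← R2 + (1/2)·R1: [0, 1/2, -1, -1, 3/2]
R3 ← R3 − (6)·R2: [0, 0, 0, 0, 0]
2 nonzero rows, so rank(P) = 2.
P has 5 columns; by rank–nullity, nullity = 5 − 2 = 3.

3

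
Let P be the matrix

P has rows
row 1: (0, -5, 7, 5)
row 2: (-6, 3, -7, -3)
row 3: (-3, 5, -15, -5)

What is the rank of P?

3

Row reduce to echelon form.
Swap R1 ↔ R2
R3 ← R3 − (1/2)·R1: [0, 7/2, -23/2, -7/2]
R3 ← R3 + (7/10)·R2: [0, 0, -33/5, 0]
Echelon form has 3 nonzero rows, so rank(P) = 3.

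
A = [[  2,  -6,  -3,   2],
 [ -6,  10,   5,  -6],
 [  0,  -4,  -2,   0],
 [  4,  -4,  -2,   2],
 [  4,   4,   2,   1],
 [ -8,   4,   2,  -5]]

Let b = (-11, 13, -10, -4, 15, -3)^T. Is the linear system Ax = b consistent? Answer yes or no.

yes

Row reduce the augmented matrix [A | b].
R2 ← R2 + (3)·R1: [0, -8, -4, 0, -20]
R4 ← R4 − (2)·R1: [0, 8, 4, -2, 18]
R5 ← R5 − (2)·R1: [0, 16, 8, -3, 37]
R6 ← R6 + (4)·R1: [0, -20, -10, 3, -47]
R3 ← R3 − (1/2)·R2: [0, 0, 0, 0, 0]
R4 ← R4 + R2: [0, 0, 0, -2, -2]
R5 ← R5 + (2)·R2: [0, 0, 0, -3, -3]
R6 ← R6 − (5/2)·R2: [0, 0, 0, 3, 3]
Swap R3 ↔ R4
R5 ← R5 − (3/2)·R3: [0, 0, 0, 0, 0]
R6 ← R6 + (3/2)·R3: [0, 0, 0, 0, 0]
The echelon form has 3 nonzero rows, and every pivot lies in the first 4 columns, so rank(A) = rank([A|b]) = 3.
The system is consistent.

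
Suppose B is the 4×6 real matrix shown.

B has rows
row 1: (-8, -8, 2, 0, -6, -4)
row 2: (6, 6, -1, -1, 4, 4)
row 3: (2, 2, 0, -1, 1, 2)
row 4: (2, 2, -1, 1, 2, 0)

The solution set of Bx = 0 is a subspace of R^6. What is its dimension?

4

Row reduce to echelon form.
R2 ← R2 + (3/4)·R1: [0, 0, 1/2, -1, -1/2, 1]
R3 ← R3 + (1/4)·R1: [0, 0, 1/2, -1, -1/2, 1]
R4 ← R4 + (1/4)·R1: [0, 0, -1/2, 1, 1/2, -1]
R3 ← R3 − R2: [0, 0, 0, 0, 0, 0]
R4 ← R4 + R2: [0, 0, 0, 0, 0, 0]
2 nonzero rows, so rank(B) = 2.
B has 6 columns; by rank–nullity, nullity = 6 − 2 = 4.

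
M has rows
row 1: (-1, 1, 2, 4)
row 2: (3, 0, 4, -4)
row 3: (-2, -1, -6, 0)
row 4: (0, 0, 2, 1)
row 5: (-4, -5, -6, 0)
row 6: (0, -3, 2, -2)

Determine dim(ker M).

Row reduce to echelon form.
R2 ← R2 + (3)·R1: [0, 3, 10, 8]
R3 ← R3 − (2)·R1: [0, -3, -10, -8]
R5 ← R5 − (4)·R1: [0, -9, -14, -16]
R3 ← R3 + R2: [0, 0, 0, 0]
R5 ← R5 + (3)·R2: [0, 0, 16, 8]
R6 ← R6 + R2: [0, 0, 12, 6]
Swap R3 ↔ R4
R5 ← R5 − (8)·R3: [0, 0, 0, 0]
R6 ← R6 − (6)·R3: [0, 0, 0, 0]
3 nonzero rows, so rank(M) = 3.
M has 4 columns; by rank–nullity, nullity = 4 − 3 = 1.

1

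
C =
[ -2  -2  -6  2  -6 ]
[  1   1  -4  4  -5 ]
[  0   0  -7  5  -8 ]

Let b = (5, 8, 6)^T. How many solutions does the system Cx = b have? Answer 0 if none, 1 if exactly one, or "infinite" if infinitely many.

0

Row reduce the augmented matrix [C | b].
R2 ← R2 + (1/2)·R1: [0, 0, -7, 5, -8, 21/2]
R3 ← R3 − R2: [0, 0, 0, 0, 0, -9/2]
The echelon form has 3 nonzero rows; the last pivot sits in the augmented column, so rank(C) = 2 but rank([C|b]) = 3.
Since the ranks differ, the system is inconsistent.
It has no solutions.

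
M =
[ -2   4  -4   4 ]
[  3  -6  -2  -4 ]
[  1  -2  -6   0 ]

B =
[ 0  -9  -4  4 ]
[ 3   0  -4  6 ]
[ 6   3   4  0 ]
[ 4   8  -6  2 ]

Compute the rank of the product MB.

2

First compute MB:
[[  4,  38, -48,  24],
 [-46, -65,  28, -32],
 [-42, -27, -20,  -8]]
Now row reduce the product.
R2 ← R2 + (23/2)·R1: [0, 372, -524, 244]
R3 ← R3 + (21/2)·R1: [0, 372, -524, 244]
R3 ← R3 − R2: [0, 0, 0, 0]
2 nonzero rows, so rank(MB) = 2.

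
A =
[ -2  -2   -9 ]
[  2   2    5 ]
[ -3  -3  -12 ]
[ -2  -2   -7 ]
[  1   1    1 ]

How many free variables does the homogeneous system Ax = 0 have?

Row reduce to echelon form.
R2 ← R2 + R1: [0, 0, -4]
R3 ← R3 − (3/2)·R1: [0, 0, 3/2]
R4 ← R4 − R1: [0, 0, 2]
R5 ← R5 + (1/2)·R1: [0, 0, -7/2]
R3 ← R3 + (3/8)·R2: [0, 0, 0]
R4 ← R4 + (1/2)·R2: [0, 0, 0]
R5 ← R5 − (7/8)·R2: [0, 0, 0]
2 nonzero rows, so rank(A) = 2.
A has 3 columns; by rank–nullity, nullity = 3 − 2 = 1.

1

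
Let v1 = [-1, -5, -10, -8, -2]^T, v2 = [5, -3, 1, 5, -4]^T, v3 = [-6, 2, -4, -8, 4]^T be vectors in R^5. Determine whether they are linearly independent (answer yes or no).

Form the matrix with these vectors as rows and row reduce.
R2 ← R2 + (5)·R1: [0, -28, -49, -35, -14]
R3 ← R3 − (6)·R1: [0, 32, 56, 40, 16]
R3 ← R3 + (8/7)·R2: [0, 0, 0, 0, 0]
2 nonzero rows, so the 3 vectors span a space of dimension 2.
Since 2 < 3, the vectors are linearly dependent.

no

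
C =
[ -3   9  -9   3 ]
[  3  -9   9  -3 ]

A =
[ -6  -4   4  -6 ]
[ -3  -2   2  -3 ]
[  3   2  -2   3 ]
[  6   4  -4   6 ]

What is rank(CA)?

1

First compute CA:
[[-18, -12,  12, -18],
 [ 18,  12, -12,  18]]
Now row reduce the product.
R2 ← R2 + R1: [0, 0, 0, 0]
1 nonzero row, so rank(CA) = 1.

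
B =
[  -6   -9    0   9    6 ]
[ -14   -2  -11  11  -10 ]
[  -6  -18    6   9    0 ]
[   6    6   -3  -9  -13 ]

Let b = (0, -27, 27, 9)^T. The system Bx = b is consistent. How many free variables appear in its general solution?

Row reduce the augmented matrix [B | b].
R2 ← R2 − (7/3)·R1: [0, 19, -11, -10, -24, -27]
R3 ← R3 − R1: [0, -9, 6, 0, -6, 27]
R4 ← R4 + R1: [0, -3, -3, 0, -7, 9]
R3 ← R3 + (9/19)·R2: [0, 0, 15/19, -90/19, -330/19, 270/19]
R4 ← R4 + (3/19)·R2: [0, 0, -90/19, -30/19, -205/19, 90/19]
R4 ← R4 + (6)·R3: [0, 0, 0, -30, -115, 90]
The echelon form has 4 nonzero rows, and every pivot lies in the first 5 columns, so rank(B) = rank([B|b]) = 4.
The system is consistent.
Free variables = (unknowns) − (rank) = 5 − 4 = 1.

1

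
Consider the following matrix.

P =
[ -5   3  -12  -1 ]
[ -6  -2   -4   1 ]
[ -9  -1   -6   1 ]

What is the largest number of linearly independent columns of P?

Row reduce to echelon form.
R2 ← R2 − (6/5)·R1: [0, -28/5, 52/5, 11/5]
R3 ← R3 − (9/5)·R1: [0, -32/5, 78/5, 14/5]
R3 ← R3 − (8/7)·R2: [0, 0, 26/7, 2/7]
Echelon form has 3 nonzero rows, so rank(P) = 3.
The rank gives the maximum number of linearly independent columns: 3.

3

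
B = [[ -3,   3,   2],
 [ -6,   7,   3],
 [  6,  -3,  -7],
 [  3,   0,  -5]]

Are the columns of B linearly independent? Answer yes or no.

Row reduce B to echelon form.
R2 ← R2 − (2)·R1: [0, 1, -1]
R3 ← R3 + (2)·R1: [0, 3, -3]
R4 ← R4 + R1: [0, 3, -3]
R3 ← R3 − (3)·R2: [0, 0, 0]
R4 ← R4 − (3)·R2: [0, 0, 0]
2 pivots among 3 columns.
Only 2 < 3 pivot columns, so the columns are linearly dependent.

no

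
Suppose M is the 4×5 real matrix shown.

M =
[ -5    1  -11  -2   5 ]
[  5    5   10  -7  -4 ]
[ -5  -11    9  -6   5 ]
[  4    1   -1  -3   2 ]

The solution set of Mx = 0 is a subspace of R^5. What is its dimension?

1

Row reduce to echelon form.
R2 ← R2 + R1: [0, 6, -1, -9, 1]
R3 ← R3 − R1: [0, -12, 20, -4, 0]
R4 ← R4 + (4/5)·R1: [0, 9/5, -49/5, -23/5, 6]
R3 ← R3 + (2)·R2: [0, 0, 18, -22, 2]
R4 ← R4 − (3/10)·R2: [0, 0, -19/2, -19/10, 57/10]
R4 ← R4 + (19/36)·R3: [0, 0, 0, -608/45, 304/45]
4 nonzero rows, so rank(M) = 4.
M has 5 columns; by rank–nullity, nullity = 5 − 4 = 1.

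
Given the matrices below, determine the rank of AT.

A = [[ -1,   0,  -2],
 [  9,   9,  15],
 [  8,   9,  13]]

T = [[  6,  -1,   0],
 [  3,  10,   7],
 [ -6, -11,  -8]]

First compute AT:
[[  6,  23,  16],
 [ -9, -84, -57],
 [ -3, -61, -41]]
Now row reduce the product.
R2 ← R2 + (3/2)·R1: [0, -99/2, -33]
R3 ← R3 + (1/2)·R1: [0, -99/2, -33]
R3 ← R3 − R2: [0, 0, 0]
2 nonzero rows, so rank(AT) = 2.

2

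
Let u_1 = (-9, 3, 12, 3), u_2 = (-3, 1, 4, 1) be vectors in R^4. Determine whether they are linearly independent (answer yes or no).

Form the matrix with these vectors as rows and row reduce.
R2 ← R2 − (1/3)·R1: [0, 0, 0, 0]
1 nonzero row, so the 2 vectors span a space of dimension 1.
Since 1 < 2, the vectors are linearly dependent.

no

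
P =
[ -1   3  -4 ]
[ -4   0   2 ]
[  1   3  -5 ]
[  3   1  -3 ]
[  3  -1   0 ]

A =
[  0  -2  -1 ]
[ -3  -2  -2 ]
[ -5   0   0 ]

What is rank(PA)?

2

First compute PA:
[[ 11,  -4,  -5],
 [-10,   8,   4],
 [ 16,  -8,  -7],
 [ 12,  -8,  -5],
 [  3,  -4,  -1]]
Now row reduce the product.
R2 ← R2 + (10/11)·R1: [0, 48/11, -6/11]
R3 ← R3 − (16/11)·R1: [0, -24/11, 3/11]
R4 ← R4 − (12/11)·R1: [0, -40/11, 5/11]
R5 ← R5 − (3/11)·R1: [0, -32/11, 4/11]
R3 ← R3 + (1/2)·R2: [0, 0, 0]
R4 ← R4 + (5/6)·R2: [0, 0, 0]
R5 ← R5 + (2/3)·R2: [0, 0, 0]
2 nonzero rows, so rank(PA) = 2.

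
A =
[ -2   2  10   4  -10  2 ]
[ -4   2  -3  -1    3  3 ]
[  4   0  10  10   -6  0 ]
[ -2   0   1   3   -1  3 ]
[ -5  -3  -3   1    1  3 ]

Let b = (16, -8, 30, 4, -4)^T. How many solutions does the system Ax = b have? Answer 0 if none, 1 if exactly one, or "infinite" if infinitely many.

infinite

Row reduce the augmented matrix [A | b].
R2 ← R2 − (2)·R1: [0, -2, -23, -9, 23, -1, -40]
R3 ← R3 + (2)·R1: [0, 4, 30, 18, -26, 4, 62]
R4 ← R4 − R1: [0, -2, -9, -1, 9, 1, -12]
R5 ← R5 − (5/2)·R1: [0, -8, -28, -9, 26, -2, -44]
R3 ← R3 + (2)·R2: [0, 0, -16, 0, 20, 2, -18]
R4 ← R4 − R2: [0, 0, 14, 8, -14, 2, 28]
R5 ← R5 − (4)·R2: [0, 0, 64, 27, -66, 2, 116]
R4 ← R4 + (7/8)·R3: [0, 0, 0, 8, 7/2, 15/4, 49/4]
R5 ← R5 + (4)·R3: [0, 0, 0, 27, 14, 10, 44]
R5 ← R5 − (27/8)·R4: [0, 0, 0, 0, 35/16, -85/32, 85/32]
The echelon form has 5 nonzero rows, and every pivot lies in the first 6 columns, so rank(A) = rank([A|b]) = 5.
The system is consistent.
rank = 5 < 6 unknowns, so there are infinitely many solutions.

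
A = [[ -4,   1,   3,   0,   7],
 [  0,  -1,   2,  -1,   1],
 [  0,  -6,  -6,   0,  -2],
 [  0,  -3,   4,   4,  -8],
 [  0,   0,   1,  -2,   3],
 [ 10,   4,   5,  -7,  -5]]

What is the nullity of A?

0

Row reduce to echelon form.
R6 ← R6 + (5/2)·R1: [0, 13/2, 25/2, -7, 25/2]
R3 ← R3 − (6)·R2: [0, 0, -18, 6, -8]
R4 ← R4 − (3)·R2: [0, 0, -2, 7, -11]
R6 ← R6 + (13/2)·R2: [0, 0, 51/2, -27/2, 19]
R4 ← R4 − (1/9)·R3: [0, 0, 0, 19/3, -91/9]
R5 ← R5 + (1/18)·R3: [0, 0, 0, -5/3, 23/9]
R6 ← R6 + (17/12)·R3: [0, 0, 0, -5, 23/3]
R5 ← R5 + (5/19)·R4: [0, 0, 0, 0, -2/19]
R6 ← R6 + (15/19)·R4: [0, 0, 0, 0, -6/19]
R6 ← R6 − (3)·R5: [0, 0, 0, 0, 0]
5 nonzero rows, so rank(A) = 5.
A has 5 columns; by rank–nullity, nullity = 5 − 5 = 0.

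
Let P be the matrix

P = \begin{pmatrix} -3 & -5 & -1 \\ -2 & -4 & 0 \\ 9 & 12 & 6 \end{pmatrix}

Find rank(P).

Row reduce to echelon form.
R2 ← R2 − (2/3)·R1: [0, -2/3, 2/3]
R3 ← R3 + (3)·R1: [0, -3, 3]
R3 ← R3 − (9/2)·R2: [0, 0, 0]
Echelon form has 2 nonzero rows, so rank(P) = 2.

2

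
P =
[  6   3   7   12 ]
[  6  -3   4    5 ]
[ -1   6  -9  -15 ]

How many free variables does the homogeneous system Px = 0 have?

1

Row reduce to echelon form.
R2 ← R2 − R1: [0, -6, -3, -7]
R3 ← R3 + (1/6)·R1: [0, 13/2, -47/6, -13]
R3 ← R3 + (13/12)·R2: [0, 0, -133/12, -247/12]
3 nonzero rows, so rank(P) = 3.
P has 4 columns; by rank–nullity, nullity = 4 − 3 = 1.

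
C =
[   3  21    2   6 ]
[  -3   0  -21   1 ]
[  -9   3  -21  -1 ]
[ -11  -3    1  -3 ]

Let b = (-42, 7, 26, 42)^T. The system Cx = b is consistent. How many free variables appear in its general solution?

Row reduce the augmented matrix [C | b].
R2 ← R2 + R1: [0, 21, -19, 7, -35]
R3 ← R3 + (3)·R1: [0, 66, -15, 17, -100]
R4 ← R4 + (11/3)·R1: [0, 74, 25/3, 19, -112]
R3 ← R3 − (22/7)·R2: [0, 0, 313/7, -5, 10]
R4 ← R4 − (74/21)·R2: [0, 0, 527/7, -17/3, 34/3]
R4 ← R4 − (527/313)·R3: [0, 0, 0, 2584/939, -5168/939]
The echelon form has 4 nonzero rows, and every pivot lies in the first 4 columns, so rank(C) = rank([C|b]) = 4.
The system is consistent.
Free variables = (unknowns) − (rank) = 4 − 4 = 0.

0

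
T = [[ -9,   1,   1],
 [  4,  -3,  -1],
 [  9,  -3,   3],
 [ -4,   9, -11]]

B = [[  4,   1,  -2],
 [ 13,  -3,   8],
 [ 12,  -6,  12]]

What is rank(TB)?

3

First compute TB:
[[-11, -18,  38],
 [-35,  19, -44],
 [ 33,   0,  -6],
 [-31,  35, -52]]
Now row reduce the product.
R2 ← R2 − (35/11)·R1: [0, 839/11, -1814/11]
R3 ← R3 + (3)·R1: [0, -54, 108]
R4 ← R4 − (31/11)·R1: [0, 943/11, -1750/11]
R3 ← R3 + (594/839)·R2: [0, 0, -7344/839]
R4 ← R4 − (943/839)·R2: [0, 0, 22032/839]
R4 ← R4 + (3)·R3: [0, 0, 0]
3 nonzero rows, so rank(TB) = 3.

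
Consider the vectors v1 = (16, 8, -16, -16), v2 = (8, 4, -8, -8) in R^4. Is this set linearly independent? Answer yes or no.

no

Form the matrix with these vectors as rows and row reduce.
R2 ← R2 − (1/2)·R1: [0, 0, 0, 0]
1 nonzero row, so the 2 vectors span a space of dimension 1.
Since 1 < 2, the vectors are linearly dependent.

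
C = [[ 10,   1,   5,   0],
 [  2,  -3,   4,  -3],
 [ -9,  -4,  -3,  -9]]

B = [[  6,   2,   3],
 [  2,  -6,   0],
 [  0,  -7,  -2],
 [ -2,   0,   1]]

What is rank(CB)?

3

First compute CB:
[[ 62, -21,  20],
 [ 12,  -6,  -5],
 [-44,  27, -30]]
Now row reduce the product.
R2 ← R2 − (6/31)·R1: [0, -60/31, -275/31]
R3 ← R3 + (22/31)·R1: [0, 375/31, -490/31]
R3 ← R3 + (25/4)·R2: [0, 0, -285/4]
3 nonzero rows, so rank(CB) = 3.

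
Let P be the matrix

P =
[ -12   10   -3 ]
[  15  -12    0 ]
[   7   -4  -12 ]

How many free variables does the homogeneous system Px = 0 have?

Row reduce to echelon form.
R2 ← R2 + (5/4)·R1: [0, 1/2, -15/4]
R3 ← R3 + (7/12)·R1: [0, 11/6, -55/4]
R3 ← R3 − (11/3)·R2: [0, 0, 0]
2 nonzero rows, so rank(P) = 2.
P has 3 columns; by rank–nullity, nullity = 3 − 2 = 1.

1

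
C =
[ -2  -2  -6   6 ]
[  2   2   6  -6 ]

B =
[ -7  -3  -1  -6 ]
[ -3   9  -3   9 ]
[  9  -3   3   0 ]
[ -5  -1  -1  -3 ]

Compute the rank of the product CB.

1

First compute CB:
[[-64,   0, -16, -24],
 [ 64,   0,  16,  24]]
Now row reduce the product.
R2 ← R2 + R1: [0, 0, 0, 0]
1 nonzero row, so rank(CB) = 1.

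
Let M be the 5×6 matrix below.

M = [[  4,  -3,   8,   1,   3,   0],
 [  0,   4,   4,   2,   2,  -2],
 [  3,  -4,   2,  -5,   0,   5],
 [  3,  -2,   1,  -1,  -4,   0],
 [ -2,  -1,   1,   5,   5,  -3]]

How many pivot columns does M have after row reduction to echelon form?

4

Row reduce to echelon form.
R3 ← R3 − (3/4)·R1: [0, -7/4, -4, -23/4, -9/4, 5]
R4 ← R4 − (3/4)·R1: [0, 1/4, -5, -7/4, -25/4, 0]
R5 ← R5 + (1/2)·R1: [0, -5/2, 5, 11/2, 13/2, -3]
R3 ← R3 + (7/16)·R2: [0, 0, -9/4, -39/8, -11/8, 33/8]
R4 ← R4 − (1/16)·R2: [0, 0, -21/4, -15/8, -51/8, 1/8]
R5 ← R5 + (5/8)·R2: [0, 0, 15/2, 27/4, 31/4, -17/4]
R4 ← R4 − (7/3)·R3: [0, 0, 0, 19/2, -19/6, -19/2]
R5 ← R5 + (10/3)·R3: [0, 0, 0, -19/2, 19/6, 19/2]
R5 ← R5 + R4: [0, 0, 0, 0, 0, 0]
Echelon form has 4 nonzero rows, so rank(M) = 4.
Each nonzero row contributes one pivot column: 4 pivot columns.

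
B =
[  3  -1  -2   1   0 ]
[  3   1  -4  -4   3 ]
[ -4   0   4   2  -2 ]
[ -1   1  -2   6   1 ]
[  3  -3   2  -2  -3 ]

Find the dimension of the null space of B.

2

Row reduce to echelon form.
R2 ← R2 − R1: [0, 2, -2, -5, 3]
R3 ← R3 + (4/3)·R1: [0, -4/3, 4/3, 10/3, -2]
R4 ← R4 + (1/3)·R1: [0, 2/3, -8/3, 19/3, 1]
R5 ← R5 − R1: [0, -2, 4, -3, -3]
R3 ← R3 + (2/3)·R2: [0, 0, 0, 0, 0]
R4 ← R4 − (1/3)·R2: [0, 0, -2, 8, 0]
R5 ← R5 + R2: [0, 0, 2, -8, 0]
Swap R3 ↔ R4
R5 ← R5 + R3: [0, 0, 0, 0, 0]
3 nonzero rows, so rank(B) = 3.
B has 5 columns; by rank–nullity, nullity = 5 − 3 = 2.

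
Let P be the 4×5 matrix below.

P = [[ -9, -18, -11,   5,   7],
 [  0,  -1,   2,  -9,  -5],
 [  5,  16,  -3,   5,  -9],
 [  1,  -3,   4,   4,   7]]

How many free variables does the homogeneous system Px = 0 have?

Row reduce to echelon form.
R3 ← R3 + (5/9)·R1: [0, 6, -82/9, 70/9, -46/9]
R4 ← R4 + (1/9)·R1: [0, -5, 25/9, 41/9, 70/9]
R3 ← R3 + (6)·R2: [0, 0, 26/9, -416/9, -316/9]
R4 ← R4 − (5)·R2: [0, 0, -65/9, 446/9, 295/9]
R4 ← R4 + (5/2)·R3: [0, 0, 0, -66, -55]
4 nonzero rows, so rank(P) = 4.
P has 5 columns; by rank–nullity, nullity = 5 − 4 = 1.

1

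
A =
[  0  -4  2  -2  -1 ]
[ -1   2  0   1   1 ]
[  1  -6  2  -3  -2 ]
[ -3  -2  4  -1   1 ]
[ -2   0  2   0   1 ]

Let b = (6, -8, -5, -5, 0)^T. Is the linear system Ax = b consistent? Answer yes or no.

no

Row reduce the augmented matrix [A | b].
Swap R1 ↔ R2
R3 ← R3 + R1: [0, -4, 2, -2, -1, -13]
R4 ← R4 − (3)·R1: [0, -8, 4, -4, -2, 19]
R5 ← R5 − (2)·R1: [0, -4, 2, -2, -1, 16]
R3 ← R3 − R2: [0, 0, 0, 0, 0, -19]
R4 ← R4 − (2)·R2: [0, 0, 0, 0, 0, 7]
R5 ← R5 − R2: [0, 0, 0, 0, 0, 10]
R4 ← R4 + (7/19)·R3: [0, 0, 0, 0, 0, 0]
R5 ← R5 + (10/19)·R3: [0, 0, 0, 0, 0, 0]
The echelon form has 3 nonzero rows; the last pivot sits in the augmented column, so rank(A) = 2 but rank([A|b]) = 3.
Since the ranks differ, the system is inconsistent.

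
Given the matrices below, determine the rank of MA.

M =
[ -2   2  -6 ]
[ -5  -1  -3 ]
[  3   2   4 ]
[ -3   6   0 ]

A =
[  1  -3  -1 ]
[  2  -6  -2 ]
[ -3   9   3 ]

First compute MA:
[[ 20, -60, -20],
 [  2,  -6,  -2],
 [ -5,  15,   5],
 [  9, -27,  -9]]
Now row reduce the product.
R2 ← R2 − (1/10)·R1: [0, 0, 0]
R3 ← R3 + (1/4)·R1: [0, 0, 0]
R4 ← R4 − (9/20)·R1: [0, 0, 0]
1 nonzero row, so rank(MA) = 1.

1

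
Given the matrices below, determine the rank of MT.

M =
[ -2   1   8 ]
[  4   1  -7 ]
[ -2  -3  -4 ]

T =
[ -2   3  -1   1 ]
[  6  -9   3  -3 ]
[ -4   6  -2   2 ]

First compute MT:
[[-22,  33, -11,  11],
 [ 26, -39,  13, -13],
 [  2,  -3,   1,  -1]]
Now row reduce the product.
R2 ← R2 + (13/11)·R1: [0, 0, 0, 0]
R3 ← R3 + (1/11)·R1: [0, 0, 0, 0]
1 nonzero row, so rank(MT) = 1.

1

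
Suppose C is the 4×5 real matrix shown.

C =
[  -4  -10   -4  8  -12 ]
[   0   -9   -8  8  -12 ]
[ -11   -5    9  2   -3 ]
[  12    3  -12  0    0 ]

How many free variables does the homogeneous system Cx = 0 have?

3

Row reduce to echelon form.
R3 ← R3 − (11/4)·R1: [0, 45/2, 20, -20, 30]
R4 ← R4 + (3)·R1: [0, -27, -24, 24, -36]
R3 ← R3 + (5/2)·R2: [0, 0, 0, 0, 0]
R4 ← R4 − (3)·R2: [0, 0, 0, 0, 0]
2 nonzero rows, so rank(C) = 2.
C has 5 columns; by rank–nullity, nullity = 5 − 2 = 3.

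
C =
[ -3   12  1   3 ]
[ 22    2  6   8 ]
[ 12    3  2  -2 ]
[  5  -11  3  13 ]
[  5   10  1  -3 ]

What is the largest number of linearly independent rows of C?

Row reduce to echelon form.
R2 ← R2 + (22/3)·R1: [0, 90, 40/3, 30]
R3 ← R3 + (4)·R1: [0, 51, 6, 10]
R4 ← R4 + (5/3)·R1: [0, 9, 14/3, 18]
R5 ← R5 + (5/3)·R1: [0, 30, 8/3, 2]
R3 ← R3 − (17/30)·R2: [0, 0, -14/9, -7]
R4 ← R4 − (1/10)·R2: [0, 0, 10/3, 15]
R5 ← R5 − (1/3)·R2: [0, 0, -16/9, -8]
R4 ← R4 + (15/7)·R3: [0, 0, 0, 0]
R5 ← R5 − (8/7)·R3: [0, 0, 0, 0]
Echelon form has 3 nonzero rows, so rank(C) = 3.
The rank gives the maximum number of linearly independent rows: 3.

3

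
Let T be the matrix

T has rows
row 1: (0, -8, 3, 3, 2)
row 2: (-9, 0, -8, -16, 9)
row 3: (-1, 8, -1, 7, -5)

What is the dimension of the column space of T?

3

Row reduce to echelon form.
Swap R1 ↔ R2
R3 ← R3 − (1/9)·R1: [0, 8, -1/9, 79/9, -6]
R3 ← R3 + R2: [0, 0, 26/9, 106/9, -4]
Echelon form has 3 nonzero rows, so rank(T) = 3.
The column space has dimension equal to the rank: 3.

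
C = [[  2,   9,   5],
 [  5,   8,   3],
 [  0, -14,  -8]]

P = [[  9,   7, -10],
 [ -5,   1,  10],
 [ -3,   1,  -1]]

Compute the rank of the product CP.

First compute CP:
[[-42,  28,  65],
 [ -4,  46,  27],
 [ 94, -22, -132]]
Now row reduce the product.
R2 ← R2 − (2/21)·R1: [0, 130/3, 437/21]
R3 ← R3 + (47/21)·R1: [0, 122/3, 283/21]
R3 ← R3 − (61/65)·R2: [0, 0, -2754/455]
3 nonzero rows, so rank(CP) = 3.

3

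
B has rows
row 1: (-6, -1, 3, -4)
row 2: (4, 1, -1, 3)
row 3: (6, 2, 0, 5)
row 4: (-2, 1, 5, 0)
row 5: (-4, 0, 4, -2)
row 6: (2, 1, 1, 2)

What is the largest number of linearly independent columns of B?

2

Row reduce to echelon form.
R2 ← R2 + (2/3)·R1: [0, 1/3, 1, 1/3]
R3 ← R3 + R1: [0, 1, 3, 1]
R4 ← R4 − (1/3)·R1: [0, 4/3, 4, 4/3]
R5 ← R5 − (2/3)·R1: [0, 2/3, 2, 2/3]
R6 ← R6 + (1/3)·R1: [0, 2/3, 2, 2/3]
R3 ← R3 − (3)·R2: [0, 0, 0, 0]
R4 ← R4 − (4)·R2: [0, 0, 0, 0]
R5 ← R5 − (2)·R2: [0, 0, 0, 0]
R6 ← R6 − (2)·R2: [0, 0, 0, 0]
Echelon form has 2 nonzero rows, so rank(B) = 2.
The rank gives the maximum number of linearly independent columns: 2.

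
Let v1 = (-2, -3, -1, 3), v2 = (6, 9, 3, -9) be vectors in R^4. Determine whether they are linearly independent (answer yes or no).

Form the matrix with these vectors as rows and row reduce.
R2 ← R2 + (3)·R1: [0, 0, 0, 0]
1 nonzero row, so the 2 vectors span a space of dimension 1.
Since 1 < 2, the vectors are linearly dependent.

no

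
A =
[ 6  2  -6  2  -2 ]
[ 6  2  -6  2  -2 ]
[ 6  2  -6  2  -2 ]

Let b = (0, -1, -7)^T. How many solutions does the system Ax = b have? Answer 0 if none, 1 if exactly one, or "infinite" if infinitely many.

Row reduce the augmented matrix [A | b].
R2 ← R2 − R1: [0, 0, 0, 0, 0, -1]
R3 ← R3 − R1: [0, 0, 0, 0, 0, -7]
R3 ← R3 − (7)·R2: [0, 0, 0, 0, 0, 0]
The echelon form has 2 nonzero rows; the last pivot sits in the augmented column, so rank(A) = 1 but rank([A|b]) = 2.
Since the ranks differ, the system is inconsistent.
It has no solutions.

0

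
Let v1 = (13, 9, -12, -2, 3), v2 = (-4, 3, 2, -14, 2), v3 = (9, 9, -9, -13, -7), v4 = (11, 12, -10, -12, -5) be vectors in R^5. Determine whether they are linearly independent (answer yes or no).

yes

Form the matrix with these vectors as rows and row reduce.
R2 ← R2 + (4/13)·R1: [0, 75/13, -22/13, -190/13, 38/13]
R3 ← R3 − (9/13)·R1: [0, 36/13, -9/13, -151/13, -118/13]
R4 ← R4 − (11/13)·R1: [0, 57/13, 2/13, -134/13, -98/13]
R3 ← R3 − (12/25)·R2: [0, 0, 3/25, -23/5, -262/25]
R4 ← R4 − (19/25)·R2: [0, 0, 36/25, 4/5, -244/25]
R4 ← R4 − (12)·R3: [0, 0, 0, 56, 116]
4 nonzero rows, so the 4 vectors span a space of dimension 4.
Since 4 = 4, the vectors are linearly independent.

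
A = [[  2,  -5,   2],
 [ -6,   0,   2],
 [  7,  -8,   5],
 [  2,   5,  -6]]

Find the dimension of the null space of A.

0

Row reduce to echelon form.
R2 ← R2 + (3)·R1: [0, -15, 8]
R3 ← R3 − (7/2)·R1: [0, 19/2, -2]
R4 ← R4 − R1: [0, 10, -8]
R3 ← R3 + (19/30)·R2: [0, 0, 46/15]
R4 ← R4 + (2/3)·R2: [0, 0, -8/3]
R4 ← R4 + (20/23)·R3: [0, 0, 0]
3 nonzero rows, so rank(A) = 3.
A has 3 columns; by rank–nullity, nullity = 3 − 3 = 0.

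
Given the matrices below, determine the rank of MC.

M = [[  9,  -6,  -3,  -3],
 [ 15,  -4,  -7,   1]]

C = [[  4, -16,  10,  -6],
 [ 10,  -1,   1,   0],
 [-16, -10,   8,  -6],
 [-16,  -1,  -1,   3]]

First compute MC:
[[ 72, -105,  63, -45],
 [116, -167,  89, -45]]
Now row reduce the product.
R2 ← R2 − (29/18)·R1: [0, 13/6, -25/2, 55/2]
2 nonzero rows, so rank(MC) = 2.

2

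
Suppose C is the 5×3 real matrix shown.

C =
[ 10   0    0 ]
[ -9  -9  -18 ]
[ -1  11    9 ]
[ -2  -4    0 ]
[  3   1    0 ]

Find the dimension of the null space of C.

Row reduce to echelon form.
R2 ← R2 + (9/10)·R1: [0, -9, -18]
R3 ← R3 + (1/10)·R1: [0, 11, 9]
R4 ← R4 + (1/5)·R1: [0, -4, 0]
R5 ← R5 − (3/10)·R1: [0, 1, 0]
R3 ← R3 + (11/9)·R2: [0, 0, -13]
R4 ← R4 − (4/9)·R2: [0, 0, 8]
R5 ← R5 + (1/9)·R2: [0, 0, -2]
R4 ← R4 + (8/13)·R3: [0, 0, 0]
R5 ← R5 − (2/13)·R3: [0, 0, 0]
3 nonzero rows, so rank(C) = 3.
C has 3 columns; by rank–nullity, nullity = 3 − 3 = 0.

0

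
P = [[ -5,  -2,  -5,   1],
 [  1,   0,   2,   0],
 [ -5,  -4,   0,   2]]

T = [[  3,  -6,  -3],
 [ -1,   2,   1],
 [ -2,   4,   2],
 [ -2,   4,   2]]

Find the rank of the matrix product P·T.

First compute PT:
[[ -5,  10,   5],
 [ -1,   2,   1],
 [-15,  30,  15]]
Now row reduce the product.
R2 ← R2 − (1/5)·R1: [0, 0, 0]
R3 ← R3 − (3)·R1: [0, 0, 0]
1 nonzero row, so rank(PT) = 1.

1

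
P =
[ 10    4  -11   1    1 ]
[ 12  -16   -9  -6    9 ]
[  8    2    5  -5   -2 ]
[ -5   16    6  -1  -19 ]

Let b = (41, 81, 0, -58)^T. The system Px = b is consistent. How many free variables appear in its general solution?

Row reduce the augmented matrix [P | b].
R2 ← R2 − (6/5)·R1: [0, -104/5, 21/5, -36/5, 39/5, 159/5]
R3 ← R3 − (4/5)·R1: [0, -6/5, 69/5, -29/5, -14/5, -164/5]
R4 ← R4 + (1/2)·R1: [0, 18, 1/2, -1/2, -37/2, -75/2]
R3 ← R3 − (3/52)·R2: [0, 0, 705/52, -70/13, -13/4, -1801/52]
R4 ← R4 + (45/52)·R2: [0, 0, 215/52, -175/26, -47/4, -519/52]
R4 ← R4 − (43/141)·R3: [0, 0, 0, -1435/282, -1517/141, 82/141]
The echelon form has 4 nonzero rows, and every pivot lies in the first 5 columns, so rank(P) = rank([P|b]) = 4.
The system is consistent.
Free variables = (unknowns) − (rank) = 5 − 4 = 1.

1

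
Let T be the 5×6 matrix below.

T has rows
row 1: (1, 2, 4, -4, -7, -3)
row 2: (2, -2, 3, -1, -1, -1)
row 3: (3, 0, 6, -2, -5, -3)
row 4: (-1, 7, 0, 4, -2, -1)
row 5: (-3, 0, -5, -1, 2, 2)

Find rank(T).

3

Row reduce to echelon form.
R2 ← R2 − (2)·R1: [0, -6, -5, 7, 13, 5]
R3 ← R3 − (3)·R1: [0, -6, -6, 10, 16, 6]
R4 ← R4 + R1: [0, 9, 4, 0, -9, -4]
R5 ← R5 + (3)·R1: [0, 6, 7, -13, -19, -7]
R3 ← R3 − R2: [0, 0, -1, 3, 3, 1]
R4 ← R4 + (3/2)·R2: [0, 0, -7/2, 21/2, 21/2, 7/2]
R5 ← R5 + R2: [0, 0, 2, -6, -6, -2]
R4 ← R4 − (7/2)·R3: [0, 0, 0, 0, 0, 0]
R5 ← R5 + (2)·R3: [0, 0, 0, 0, 0, 0]
Echelon form has 3 nonzero rows, so rank(T) = 3.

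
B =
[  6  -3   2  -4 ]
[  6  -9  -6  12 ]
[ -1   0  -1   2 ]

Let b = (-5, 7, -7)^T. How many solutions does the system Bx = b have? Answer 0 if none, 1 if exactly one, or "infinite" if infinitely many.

Row reduce the augmented matrix [B | b].
R2 ← R2 − R1: [0, -6, -8, 16, 12]
R3 ← R3 + (1/6)·R1: [0, -1/2, -2/3, 4/3, -47/6]
R3 ← R3 − (1/12)·R2: [0, 0, 0, 0, -53/6]
The echelon form has 3 nonzero rows; the last pivot sits in the augmented column, so rank(B) = 2 but rank([B|b]) = 3.
Since the ranks differ, the system is inconsistent.
It has no solutions.

0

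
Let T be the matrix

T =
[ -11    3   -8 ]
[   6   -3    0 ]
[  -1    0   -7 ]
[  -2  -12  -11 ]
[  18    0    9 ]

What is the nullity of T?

Row reduce to echelon form.
R2 ← R2 + (6/11)·R1: [0, -15/11, -48/11]
R3 ← R3 − (1/11)·R1: [0, -3/11, -69/11]
R4 ← R4 − (2/11)·R1: [0, -138/11, -105/11]
R5 ← R5 + (18/11)·R1: [0, 54/11, -45/11]
R3 ← R3 − (1/5)·R2: [0, 0, -27/5]
R4 ← R4 − (46/5)·R2: [0, 0, 153/5]
R5 ← R5 + (18/5)·R2: [0, 0, -99/5]
R4 ← R4 + (17/3)·R3: [0, 0, 0]
R5 ← R5 − (11/3)·R3: [0, 0, 0]
3 nonzero rows, so rank(T) = 3.
T has 3 columns; by rank–nullity, nullity = 3 − 3 = 0.

0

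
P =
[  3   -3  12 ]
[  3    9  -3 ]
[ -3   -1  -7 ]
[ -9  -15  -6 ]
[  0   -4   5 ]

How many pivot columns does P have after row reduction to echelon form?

Row reduce to echelon form.
R2 ← R2 − R1: [0, 12, -15]
R3 ← R3 + R1: [0, -4, 5]
R4 ← R4 + (3)·R1: [0, -24, 30]
R3 ← R3 + (1/3)·R2: [0, 0, 0]
R4 ← R4 + (2)·R2: [0, 0, 0]
R5 ← R5 + (1/3)·R2: [0, 0, 0]
Echelon form has 2 nonzero rows, so rank(P) = 2.
Each nonzero row contributes one pivot column: 2 pivot columns.

2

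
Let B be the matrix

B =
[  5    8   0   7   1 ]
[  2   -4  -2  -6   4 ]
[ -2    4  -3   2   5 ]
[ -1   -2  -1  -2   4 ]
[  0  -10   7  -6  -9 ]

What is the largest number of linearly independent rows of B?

Row reduce to echelon form.
R2 ← R2 − (2/5)·R1: [0, -36/5, -2, -44/5, 18/5]
R3 ← R3 + (2/5)·R1: [0, 36/5, -3, 24/5, 27/5]
R4 ← R4 + (1/5)·R1: [0, -2/5, -1, -3/5, 21/5]
R3 ← R3 + R2: [0, 0, -5, -4, 9]
R4 ← R4 − (1/18)·R2: [0, 0, -8/9, -1/9, 4]
R5 ← R5 − (25/18)·R2: [0, 0, 88/9, 56/9, -14]
R4 ← R4 − (8/45)·R3: [0, 0, 0, 3/5, 12/5]
R5 ← R5 + (88/45)·R3: [0, 0, 0, -8/5, 18/5]
R5 ← R5 + (8/3)·R4: [0, 0, 0, 0, 10]
Echelon form has 5 nonzero rows, so rank(B) = 5.
The rank gives the maximum number of linearly independent rows: 5.

5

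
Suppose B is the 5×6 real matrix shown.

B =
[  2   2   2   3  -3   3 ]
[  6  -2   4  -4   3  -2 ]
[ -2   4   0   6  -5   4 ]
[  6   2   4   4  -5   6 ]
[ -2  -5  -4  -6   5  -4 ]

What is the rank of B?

Row reduce to echelon form.
R2 ← R2 − (3)·R1: [0, -8, -2, -13, 12, -11]
R3 ← R3 + R1: [0, 6, 2, 9, -8, 7]
R4 ← R4 − (3)·R1: [0, -4, -2, -5, 4, -3]
R5 ← R5 + R1: [0, -3, -2, -3, 2, -1]
R3 ← R3 + (3/4)·R2: [0, 0, 1/2, -3/4, 1, -5/4]
R4 ← R4 − (1/2)·R2: [0, 0, -1, 3/2, -2, 5/2]
R5 ← R5 − (3/8)·R2: [0, 0, -5/4, 15/8, -5/2, 25/8]
R4 ← R4 + (2)·R3: [0, 0, 0, 0, 0, 0]
R5 ← R5 + (5/2)·R3: [0, 0, 0, 0, 0, 0]
Echelon form has 3 nonzero rows, so rank(B) = 3.

3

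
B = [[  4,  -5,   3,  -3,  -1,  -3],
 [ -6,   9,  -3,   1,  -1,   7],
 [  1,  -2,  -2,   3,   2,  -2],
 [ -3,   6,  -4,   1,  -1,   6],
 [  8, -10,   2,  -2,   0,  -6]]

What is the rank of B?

Row reduce to echelon form.
R2 ← R2 + (3/2)·R1: [0, 3/2, 3/2, -7/2, -5/2, 5/2]
R3 ← R3 − (1/4)·R1: [0, -3/4, -11/4, 15/4, 9/4, -5/4]
R4 ← R4 + (3/4)·R1: [0, 9/4, -7/4, -5/4, -7/4, 15/4]
R5 ← R5 − (2)·R1: [0, 0, -4, 4, 2, 0]
R3 ← R3 + (1/2)·R2: [0, 0, -2, 2, 1, 0]
R4 ← R4 − (3/2)·R2: [0, 0, -4, 4, 2, 0]
R4 ← R4 − (2)·R3: [0, 0, 0, 0, 0, 0]
R5 ← R5 − (2)·R3: [0, 0, 0, 0, 0, 0]
Echelon form has 3 nonzero rows, so rank(B) = 3.

3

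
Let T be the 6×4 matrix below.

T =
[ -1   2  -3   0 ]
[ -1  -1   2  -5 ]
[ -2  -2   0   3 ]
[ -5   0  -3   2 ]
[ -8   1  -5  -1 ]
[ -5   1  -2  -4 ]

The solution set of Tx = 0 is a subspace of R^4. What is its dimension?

Row reduce to echelon form.
R2 ← R2 − R1: [0, -3, 5, -5]
R3 ← R3 − (2)·R1: [0, -6, 6, 3]
R4 ← R4 − (5)·R1: [0, -10, 12, 2]
R5 ← R5 − (8)·R1: [0, -15, 19, -1]
R6 ← R6 − (5)·R1: [0, -9, 13, -4]
R3 ← R3 − (2)·R2: [0, 0, -4, 13]
R4 ← R4 − (10/3)·R2: [0, 0, -14/3, 56/3]
R5 ← R5 − (5)·R2: [0, 0, -6, 24]
R6 ← R6 − (3)·R2: [0, 0, -2, 11]
R4 ← R4 − (7/6)·R3: [0, 0, 0, 7/2]
R5 ← R5 − (3/2)·R3: [0, 0, 0, 9/2]
R6 ← R6 − (1/2)·R3: [0, 0, 0, 9/2]
R5 ← R5 − (9/7)·R4: [0, 0, 0, 0]
R6 ← R6 − (9/7)·R4: [0, 0, 0, 0]
4 nonzero rows, so rank(T) = 4.
T has 4 columns; by rank–nullity, nullity = 4 − 4 = 0.

0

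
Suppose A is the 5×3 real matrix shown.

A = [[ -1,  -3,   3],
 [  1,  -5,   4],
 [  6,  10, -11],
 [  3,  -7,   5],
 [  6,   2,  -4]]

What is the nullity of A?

Row reduce to echelon form.
R2 ← R2 + R1: [0, -8, 7]
R3 ← R3 + (6)·R1: [0, -8, 7]
R4 ← R4 + (3)·R1: [0, -16, 14]
R5 ← R5 + (6)·R1: [0, -16, 14]
R3 ← R3 − R2: [0, 0, 0]
R4 ← R4 − (2)·R2: [0, 0, 0]
R5 ← R5 − (2)·R2: [0, 0, 0]
2 nonzero rows, so rank(A) = 2.
A has 3 columns; by rank–nullity, nullity = 3 − 2 = 1.

1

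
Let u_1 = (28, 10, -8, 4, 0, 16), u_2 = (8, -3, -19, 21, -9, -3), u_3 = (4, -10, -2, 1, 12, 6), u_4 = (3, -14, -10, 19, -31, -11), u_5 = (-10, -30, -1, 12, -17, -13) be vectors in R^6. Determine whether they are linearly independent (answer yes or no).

Form the matrix with these vectors as rows and row reduce.
R2 ← R2 − (2/7)·R1: [0, -41/7, -117/7, 139/7, -9, -53/7]
R3 ← R3 − (1/7)·R1: [0, -80/7, -6/7, 3/7, 12, 26/7]
R4 ← R4 − (3/28)·R1: [0, -211/14, -64/7, 130/7, -31, -89/7]
R5 ← R5 + (5/14)·R1: [0, -185/7, -27/7, 94/7, -17, -51/7]
R3 ← R3 − (80/41)·R2: [0, 0, 1302/41, -1571/41, 1212/41, 758/41]
R4 ← R4 − (211/82)·R2: [0, 0, 2777/82, -2667/82, -643/82, 555/82]
R5 ← R5 − (185/41)·R2: [0, 0, 2934/41, -3123/41, 968/41, 1102/41]
R4 ← R4 − (2777/2604)·R3: [0, 0, 0, 21713/2604, -17085/434, -8429/651]
R5 ← R5 − (489/217)·R3: [0, 0, 0, 2208/217, -9332/217, -3208/217]
R5 ← R5 − (26496/21713)·R4: [0, 0, 0, 0, 109292/21713, 22072/21713]
5 nonzero rows, so the 5 vectors span a space of dimension 5.
Since 5 = 5, the vectors are linearly independent.

yes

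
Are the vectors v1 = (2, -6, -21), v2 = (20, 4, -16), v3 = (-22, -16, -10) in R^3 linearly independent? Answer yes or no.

yes

Form the matrix with these vectors as rows and row reduce.
R2 ← R2 − (10)·R1: [0, 64, 194]
R3 ← R3 + (11)·R1: [0, -82, -241]
R3 ← R3 + (41/32)·R2: [0, 0, 121/16]
3 nonzero rows, so the 3 vectors span a space of dimension 3.
Since 3 = 3, the vectors are linearly independent.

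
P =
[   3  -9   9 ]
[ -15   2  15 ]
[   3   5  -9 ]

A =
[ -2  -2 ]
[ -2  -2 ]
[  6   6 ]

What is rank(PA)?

First compute PA:
[[ 66,  66],
 [116, 116],
 [-70, -70]]
Now row reduce the product.
R2 ← R2 − (58/33)·R1: [0, 0]
R3 ← R3 + (35/33)·R1: [0, 0]
1 nonzero row, so rank(PA) = 1.

1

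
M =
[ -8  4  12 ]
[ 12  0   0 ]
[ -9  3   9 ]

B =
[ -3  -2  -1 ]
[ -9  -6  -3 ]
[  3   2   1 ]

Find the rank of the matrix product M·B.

First compute MB:
[[ 24,  16,   8],
 [-36, -24, -12],
 [ 27,  18,   9]]
Now row reduce the product.
R2 ← R2 + (3/2)·R1: [0, 0, 0]
R3 ← R3 − (9/8)·R1: [0, 0, 0]
1 nonzero row, so rank(MB) = 1.

1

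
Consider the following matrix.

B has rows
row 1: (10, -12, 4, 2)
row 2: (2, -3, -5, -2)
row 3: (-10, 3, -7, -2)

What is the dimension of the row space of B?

Row reduce to echelon form.
R2 ← R2 − (1/5)·R1: [0, -3/5, -29/5, -12/5]
R3 ← R3 + R1: [0, -9, -3, 0]
R3 ← R3 − (15)·R2: [0, 0, 84, 36]
Echelon form has 3 nonzero rows, so rank(B) = 3.
The row space has dimension equal to the rank: 3.

3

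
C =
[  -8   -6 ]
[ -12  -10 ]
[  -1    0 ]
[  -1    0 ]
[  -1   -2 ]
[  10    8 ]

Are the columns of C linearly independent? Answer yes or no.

yes

Row reduce C to echelon form.
R2 ← R2 − (3/2)·R1: [0, -1]
R3 ← R3 − (1/8)·R1: [0, 3/4]
R4 ← R4 − (1/8)·R1: [0, 3/4]
R5 ← R5 − (1/8)·R1: [0, -5/4]
R6 ← R6 + (5/4)·R1: [0, 1/2]
R3 ← R3 + (3/4)·R2: [0, 0]
R4 ← R4 + (3/4)·R2: [0, 0]
R5 ← R5 − (5/4)·R2: [0, 0]
R6 ← R6 + (1/2)·R2: [0, 0]
2 pivots among 2 columns.
Every column is a pivot column, so the columns are linearly independent.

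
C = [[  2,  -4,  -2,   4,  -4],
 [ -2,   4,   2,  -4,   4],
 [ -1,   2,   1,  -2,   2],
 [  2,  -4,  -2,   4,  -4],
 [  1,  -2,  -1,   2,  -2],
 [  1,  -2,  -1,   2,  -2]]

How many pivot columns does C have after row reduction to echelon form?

1

Row reduce to echelon form.
R2 ← R2 + R1: [0, 0, 0, 0, 0]
R3 ← R3 + (1/2)·R1: [0, 0, 0, 0, 0]
R4 ← R4 − R1: [0, 0, 0, 0, 0]
R5 ← R5 − (1/2)·R1: [0, 0, 0, 0, 0]
R6 ← R6 − (1/2)·R1: [0, 0, 0, 0, 0]
Echelon form has 1 nonzero row, so rank(C) = 1.
Each nonzero row contributes one pivot column: 1 pivot columns.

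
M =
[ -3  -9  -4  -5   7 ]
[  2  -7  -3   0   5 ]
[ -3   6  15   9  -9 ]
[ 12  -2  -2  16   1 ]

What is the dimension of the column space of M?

Row reduce to echelon form.
R2 ← R2 + (2/3)·R1: [0, -13, -17/3, -10/3, 29/3]
R3 ← R3 − R1: [0, 15, 19, 14, -16]
R4 ← R4 + (4)·R1: [0, -38, -18, -4, 29]
R3 ← R3 + (15/13)·R2: [0, 0, 162/13, 132/13, -63/13]
R4 ← R4 − (38/13)·R2: [0, 0, -56/39, 224/39, 29/39]
R4 ← R4 + (28/243)·R3: [0, 0, 0, 560/81, 5/27]
Echelon form has 4 nonzero rows, so rank(M) = 4.
The column space has dimension equal to the rank: 4.

4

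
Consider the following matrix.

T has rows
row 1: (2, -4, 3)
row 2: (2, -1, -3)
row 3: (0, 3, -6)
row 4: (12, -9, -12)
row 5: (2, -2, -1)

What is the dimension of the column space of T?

Row reduce to echelon form.
R2 ← R2 − R1: [0, 3, -6]
R4 ← R4 − (6)·R1: [0, 15, -30]
R5 ← R5 − R1: [0, 2, -4]
R3 ← R3 − R2: [0, 0, 0]
R4 ← R4 − (5)·R2: [0, 0, 0]
R5 ← R5 − (2/3)·R2: [0, 0, 0]
Echelon form has 2 nonzero rows, so rank(T) = 2.
The column space has dimension equal to the rank: 2.

2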